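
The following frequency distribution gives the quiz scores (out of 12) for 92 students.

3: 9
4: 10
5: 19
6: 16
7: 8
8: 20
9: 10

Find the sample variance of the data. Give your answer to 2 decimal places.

3.48

Values: 3, 4, 5, 6, 7, 8, 9
n = 92, Σfx = 564, mean = 6.1304
Σfx² = 3774
Σf(x − x̄)² = Σfx² − (Σfx)²/n = 3774 − 564²/92 = 316.4348
Sample variance = 316.4348 / 91 = 3.4773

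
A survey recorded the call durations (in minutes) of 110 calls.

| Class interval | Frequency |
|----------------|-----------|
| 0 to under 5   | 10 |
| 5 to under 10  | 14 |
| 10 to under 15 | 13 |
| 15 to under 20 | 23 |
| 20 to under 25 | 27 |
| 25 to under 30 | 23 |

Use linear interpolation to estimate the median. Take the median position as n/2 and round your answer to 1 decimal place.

18.9

Cumulative frequencies: 10, 24, 37, 60, 87, 110
n = 110; position = n/2 = 55.
This falls in the class 15 to under 20: L = 15, F = 37, f = 23, h = 5.
Median ≈ 15 + ((55 − 37) / 23) × 5 = 18.9130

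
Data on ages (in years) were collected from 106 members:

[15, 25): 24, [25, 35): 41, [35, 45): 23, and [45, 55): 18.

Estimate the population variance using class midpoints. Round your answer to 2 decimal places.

101.36

Midpoints: 20, 30, 40, 50
n = 106, Σfm = 3530, mean = 33.3019
Σfm² = 128300
Σf(m − x̄)² = Σfm² − (Σfm)²/n = 128300 − 3530²/106 = 10744.3396
Population variance = 10744.3396 / 106 = 101.3617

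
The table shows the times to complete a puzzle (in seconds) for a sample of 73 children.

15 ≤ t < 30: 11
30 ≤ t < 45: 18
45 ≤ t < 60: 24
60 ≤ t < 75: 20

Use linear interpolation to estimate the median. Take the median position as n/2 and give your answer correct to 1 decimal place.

Cumulative frequencies: 11, 29, 53, 73
n = 73; position = n/2 = 36.5.
This falls in the class 45 ≤ t < 60: L = 45, F = 29, f = 24, h = 15.
Median ≈ 45 + ((36.5 − 29) / 24) × 15 = 49.6875

49.7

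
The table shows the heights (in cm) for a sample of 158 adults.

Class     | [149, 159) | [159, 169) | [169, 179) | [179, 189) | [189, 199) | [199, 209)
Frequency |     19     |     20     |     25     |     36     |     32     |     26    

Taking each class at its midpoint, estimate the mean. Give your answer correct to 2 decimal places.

Midpoints: 154, 164, 174, 184, 194, 204
Σfm = 19×154 + 20×164 + 25×174 + 36×184 + 32×194 + 26×204 = 28692
n = Σf = 158
Mean = 28692 / 158 = 181.5949

181.59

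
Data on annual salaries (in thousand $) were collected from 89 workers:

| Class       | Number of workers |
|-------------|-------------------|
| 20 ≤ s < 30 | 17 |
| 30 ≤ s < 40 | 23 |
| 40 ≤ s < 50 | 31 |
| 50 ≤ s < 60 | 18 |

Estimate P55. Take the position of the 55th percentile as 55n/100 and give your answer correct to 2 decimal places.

42.89

Cumulative frequencies: 17, 40, 71, 89
n = 89; position = 55n/100 = 48.95.
This falls in the class 40 ≤ s < 50: L = 40, F = 40, f = 31, h = 10.
55th percentile ≈ 40 + ((48.95 − 40) / 31) × 10 = 42.8871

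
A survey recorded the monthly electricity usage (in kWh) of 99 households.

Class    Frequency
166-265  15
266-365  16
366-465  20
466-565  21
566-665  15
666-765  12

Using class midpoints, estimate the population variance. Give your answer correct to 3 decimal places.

Midpoints: 215.5, 315.5, 415.5, 515.5, 615.5, 715.5
n = 99, Σfm = 45234.5, mean = 456.9141
Σfm² = 23148484.75
Σf(m − x̄)² = Σfm² − (Σfm)²/n = 23148484.75 − 45234.5²/99 = 2480202.0202
Population variance = 2480202.0202 / 99 = 25052.5457

25052.546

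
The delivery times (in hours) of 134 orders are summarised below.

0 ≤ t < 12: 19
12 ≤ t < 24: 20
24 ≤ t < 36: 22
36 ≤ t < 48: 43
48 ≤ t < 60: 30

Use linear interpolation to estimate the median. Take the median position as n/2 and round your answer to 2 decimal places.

Cumulative frequencies: 19, 39, 61, 104, 134
n = 134; position = n/2 = 67.
This falls in the class 36 ≤ t < 48: L = 36, F = 61, f = 43, h = 12.
Median ≈ 36 + ((67 − 61) / 43) × 12 = 37.6744

37.67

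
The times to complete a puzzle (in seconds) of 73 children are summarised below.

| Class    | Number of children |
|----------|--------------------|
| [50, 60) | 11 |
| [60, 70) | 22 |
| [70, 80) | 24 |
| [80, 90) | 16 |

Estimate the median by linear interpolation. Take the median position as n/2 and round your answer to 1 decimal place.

71.5

Cumulative frequencies: 11, 33, 57, 73
n = 73; position = n/2 = 36.5.
This falls in the class [70, 80): L = 70, F = 33, f = 24, h = 10.
Median ≈ 70 + ((36.5 − 33) / 24) × 10 = 71.4583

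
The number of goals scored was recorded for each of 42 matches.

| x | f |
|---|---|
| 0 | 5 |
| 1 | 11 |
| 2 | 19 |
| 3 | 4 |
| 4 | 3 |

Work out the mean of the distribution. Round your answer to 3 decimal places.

Values: 0, 1, 2, 3, 4
Σfx = 5×0 + 11×1 + 19×2 + 4×3 + 3×4 = 73
n = Σf = 42
Mean = 73 / 42 = 1.7381

1.738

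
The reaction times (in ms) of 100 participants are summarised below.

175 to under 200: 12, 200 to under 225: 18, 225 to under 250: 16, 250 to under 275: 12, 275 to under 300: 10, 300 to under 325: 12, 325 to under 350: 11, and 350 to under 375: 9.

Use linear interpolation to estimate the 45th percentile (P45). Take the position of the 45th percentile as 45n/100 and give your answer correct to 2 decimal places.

248.44

Cumulative frequencies: 12, 30, 46, 58, 68, 80, 91, 100
n = 100; position = 45n/100 = 45.
This falls in the class 225 to under 250: L = 225, F = 30, f = 16, h = 25.
45th percentile ≈ 225 + ((45 − 30) / 16) × 25 = 248.4375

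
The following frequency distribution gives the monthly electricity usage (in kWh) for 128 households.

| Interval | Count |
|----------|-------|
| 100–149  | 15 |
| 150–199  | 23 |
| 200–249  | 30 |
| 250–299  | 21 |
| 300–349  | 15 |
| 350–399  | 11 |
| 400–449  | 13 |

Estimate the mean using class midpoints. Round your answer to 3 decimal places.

Midpoints: 124.5, 174.5, 224.5, 274.5, 324.5, 374.5, 424.5
Σfm = 15×124.5 + 23×174.5 + 30×224.5 + 21×274.5 + 15×324.5 + 11×374.5 + 13×424.5 = 32886
n = Σf = 128
Mean = 32886 / 128 = 256.9219

256.922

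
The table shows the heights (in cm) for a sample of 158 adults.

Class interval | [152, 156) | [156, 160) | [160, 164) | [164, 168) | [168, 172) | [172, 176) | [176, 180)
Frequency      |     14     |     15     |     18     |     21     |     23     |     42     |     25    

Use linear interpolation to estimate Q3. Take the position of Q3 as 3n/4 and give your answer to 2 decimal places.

Cumulative frequencies: 14, 29, 47, 68, 91, 133, 158
n = 158; position = 3n/4 = 118.5.
This falls in the class [172, 176): L = 172, F = 91, f = 42, h = 4.
Upper quartile ≈ 172 + ((118.5 − 91) / 42) × 4 = 174.6190

174.62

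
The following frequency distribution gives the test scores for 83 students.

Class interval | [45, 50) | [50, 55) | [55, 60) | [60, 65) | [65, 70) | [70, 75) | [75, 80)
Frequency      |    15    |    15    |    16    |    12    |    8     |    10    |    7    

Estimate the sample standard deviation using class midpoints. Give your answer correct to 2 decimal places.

9.58

Midpoints: 47.5, 52.5, 57.5, 62.5, 67.5, 72.5, 77.5
n = 83, Σfm = 4977.5, mean = 59.9699
Σfm² = 306018.75
Σf(m − x̄)² = Σfm² − (Σfm)²/n = 306018.75 − 4977.5²/83 = 7518.6747
Sample variance = 7518.6747 / 82 = 91.6912
Standard deviation = √91.6912 = 9.5755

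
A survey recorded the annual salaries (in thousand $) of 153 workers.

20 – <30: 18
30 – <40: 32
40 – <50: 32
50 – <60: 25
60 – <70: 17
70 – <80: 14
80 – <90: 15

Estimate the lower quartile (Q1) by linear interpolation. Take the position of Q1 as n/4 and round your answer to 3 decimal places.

Cumulative frequencies: 18, 50, 82, 107, 124, 138, 153
n = 153; position = n/4 = 38.25.
This falls in the class 30 – <40: L = 30, F = 18, f = 32, h = 10.
Lower quartile ≈ 30 + ((38.25 − 18) / 32) × 10 = 36.3281

36.328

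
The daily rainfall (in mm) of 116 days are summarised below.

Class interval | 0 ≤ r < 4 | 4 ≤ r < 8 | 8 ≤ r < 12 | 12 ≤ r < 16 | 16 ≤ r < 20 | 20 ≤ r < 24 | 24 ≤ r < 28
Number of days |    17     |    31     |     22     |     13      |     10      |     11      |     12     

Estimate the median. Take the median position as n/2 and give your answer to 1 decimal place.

Cumulative frequencies: 17, 48, 70, 83, 93, 104, 116
n = 116; position = n/2 = 58.
This falls in the class 8 ≤ r < 12: L = 8, F = 48, f = 22, h = 4.
Median ≈ 8 + ((58 − 48) / 22) × 4 = 9.8182

9.8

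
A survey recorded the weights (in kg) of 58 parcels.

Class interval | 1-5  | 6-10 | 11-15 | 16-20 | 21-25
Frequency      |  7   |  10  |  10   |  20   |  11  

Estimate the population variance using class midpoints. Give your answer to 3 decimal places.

Midpoints: 3, 8, 13, 18, 23
n = 58, Σfm = 844, mean = 14.5517
Σfm² = 14692
Σf(m − x̄)² = Σfm² − (Σfm)²/n = 14692 − 844²/58 = 2410.3448
Population variance = 2410.3448 / 58 = 41.5577

41.558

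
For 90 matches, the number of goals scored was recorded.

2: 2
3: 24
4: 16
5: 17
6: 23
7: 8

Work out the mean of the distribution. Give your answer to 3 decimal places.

Values: 2, 3, 4, 5, 6, 7
Σfx = 2×2 + 24×3 + 16×4 + 17×5 + 23×6 + 8×7 = 419
n = Σf = 90
Mean = 419 / 90 = 4.6556

4.656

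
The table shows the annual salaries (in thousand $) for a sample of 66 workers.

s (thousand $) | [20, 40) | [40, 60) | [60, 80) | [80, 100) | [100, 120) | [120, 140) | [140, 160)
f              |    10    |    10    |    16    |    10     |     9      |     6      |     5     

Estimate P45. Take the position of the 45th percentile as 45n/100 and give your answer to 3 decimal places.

72.125

Cumulative frequencies: 10, 20, 36, 46, 55, 61, 66
n = 66; position = 45n/100 = 29.7.
This falls in the class [60, 80): L = 60, F = 20, f = 16, h = 20.
45th percentile ≈ 60 + ((29.7 − 20) / 16) × 20 = 72.1250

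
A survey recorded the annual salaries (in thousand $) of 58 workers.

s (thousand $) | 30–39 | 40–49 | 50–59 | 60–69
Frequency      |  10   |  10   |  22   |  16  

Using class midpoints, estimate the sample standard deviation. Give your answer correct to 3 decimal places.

Midpoints: 34.5, 44.5, 54.5, 64.5
n = 58, Σfm = 3021, mean = 52.0862
Σfm² = 163614.5
Σf(m − x̄)² = Σfm² − (Σfm)²/n = 163614.5 − 3021²/58 = 6262.0690
Sample variance = 6262.0690 / 57 = 109.8609
Standard deviation = √109.8609 = 10.4815

10.481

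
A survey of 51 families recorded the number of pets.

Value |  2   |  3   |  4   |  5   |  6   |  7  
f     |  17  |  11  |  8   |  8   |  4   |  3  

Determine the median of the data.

3

Cumulative frequencies: 17, 28, 36, 44, 48, 51
n = 51, so the median is the value in position (n+1)/2 = 26.
Position 26 falls at value 3.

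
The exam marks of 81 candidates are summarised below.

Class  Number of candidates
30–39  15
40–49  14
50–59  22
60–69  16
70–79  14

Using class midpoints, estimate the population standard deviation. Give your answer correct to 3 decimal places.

Midpoints: 34.5, 44.5, 54.5, 64.5, 74.5
n = 81, Σfm = 4414.5, mean = 54.5000
Σfm² = 255190.25
Σf(m − x̄)² = Σfm² − (Σfm)²/n = 255190.25 − 4414.5²/81 = 14600.0000
Population variance = 14600.0000 / 81 = 180.2469
Standard deviation = √180.2469 = 13.4256

13.426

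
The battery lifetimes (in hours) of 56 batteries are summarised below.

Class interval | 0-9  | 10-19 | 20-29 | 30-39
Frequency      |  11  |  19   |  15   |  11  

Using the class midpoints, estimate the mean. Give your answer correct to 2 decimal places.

19.14

Midpoints: 4.5, 14.5, 24.5, 34.5
Σfm = 11×4.5 + 19×14.5 + 15×24.5 + 11×34.5 = 1072
n = Σf = 56
Mean = 1072 / 56 = 19.1429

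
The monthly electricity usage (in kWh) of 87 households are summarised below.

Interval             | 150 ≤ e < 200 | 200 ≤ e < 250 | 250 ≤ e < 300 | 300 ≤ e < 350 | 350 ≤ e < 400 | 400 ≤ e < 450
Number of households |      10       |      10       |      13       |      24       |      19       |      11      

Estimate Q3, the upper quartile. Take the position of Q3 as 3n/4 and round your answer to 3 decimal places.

371.711

Cumulative frequencies: 10, 20, 33, 57, 76, 87
n = 87; position = 3n/4 = 65.25.
This falls in the class 350 ≤ e < 400: L = 350, F = 57, f = 19, h = 50.
Upper quartile ≈ 350 + ((65.25 − 57) / 19) × 50 = 371.7105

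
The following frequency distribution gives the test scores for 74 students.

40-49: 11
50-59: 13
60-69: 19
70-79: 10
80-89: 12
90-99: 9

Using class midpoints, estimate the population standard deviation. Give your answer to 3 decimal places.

Midpoints: 44.5, 54.5, 64.5, 74.5, 84.5, 94.5
n = 74, Σfm = 5033, mean = 68.0135
Σfm² = 360998.5
Σf(m − x̄)² = Σfm² − (Σfm)²/n = 360998.5 − 5033²/74 = 18686.4865
Population variance = 18686.4865 / 74 = 252.5201
Standard deviation = √252.5201 = 15.8909

15.891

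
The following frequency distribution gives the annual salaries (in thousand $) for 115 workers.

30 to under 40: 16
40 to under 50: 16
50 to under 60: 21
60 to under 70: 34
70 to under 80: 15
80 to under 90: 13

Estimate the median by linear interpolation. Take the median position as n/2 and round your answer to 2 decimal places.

61.32

Cumulative frequencies: 16, 32, 53, 87, 102, 115
n = 115; position = n/2 = 57.5.
This falls in the class 60 to under 70: L = 60, F = 53, f = 34, h = 10.
Median ≈ 60 + ((57.5 − 53) / 34) × 10 = 61.3235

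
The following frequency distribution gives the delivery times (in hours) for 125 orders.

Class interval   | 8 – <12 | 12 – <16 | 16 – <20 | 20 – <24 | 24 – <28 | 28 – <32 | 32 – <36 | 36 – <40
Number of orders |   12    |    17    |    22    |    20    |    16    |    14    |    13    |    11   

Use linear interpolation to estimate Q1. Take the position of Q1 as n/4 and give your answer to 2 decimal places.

Cumulative frequencies: 12, 29, 51, 71, 87, 101, 114, 125
n = 125; position = n/4 = 31.25.
This falls in the class 16 – <20: L = 16, F = 29, f = 22, h = 4.
Lower quartile ≈ 16 + ((31.25 − 29) / 22) × 4 = 16.4091

16.41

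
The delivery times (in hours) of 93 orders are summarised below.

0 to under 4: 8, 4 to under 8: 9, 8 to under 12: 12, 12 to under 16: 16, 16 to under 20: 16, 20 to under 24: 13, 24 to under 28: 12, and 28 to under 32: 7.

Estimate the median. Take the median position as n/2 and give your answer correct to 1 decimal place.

16.4

Cumulative frequencies: 8, 17, 29, 45, 61, 74, 86, 93
n = 93; position = n/2 = 46.5.
This falls in the class 16 to under 20: L = 16, F = 45, f = 16, h = 4.
Median ≈ 16 + ((46.5 − 45) / 16) × 4 = 16.3750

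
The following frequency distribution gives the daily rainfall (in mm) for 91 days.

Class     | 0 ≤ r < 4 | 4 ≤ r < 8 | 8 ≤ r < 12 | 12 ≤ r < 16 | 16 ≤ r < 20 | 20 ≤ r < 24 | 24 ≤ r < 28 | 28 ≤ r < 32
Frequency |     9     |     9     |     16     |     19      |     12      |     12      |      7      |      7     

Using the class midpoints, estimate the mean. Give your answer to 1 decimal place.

Midpoints: 2, 6, 10, 14, 18, 22, 26, 30
Σfm = 9×2 + 9×6 + 16×10 + 19×14 + 12×18 + 12×22 + 7×26 + 7×30 = 1370
n = Σf = 91
Mean = 1370 / 91 = 15.0549

15.1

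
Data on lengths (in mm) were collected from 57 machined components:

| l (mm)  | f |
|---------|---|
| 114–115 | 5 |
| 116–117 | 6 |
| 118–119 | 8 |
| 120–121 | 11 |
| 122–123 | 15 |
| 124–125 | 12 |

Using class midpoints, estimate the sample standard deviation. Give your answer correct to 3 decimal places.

Midpoints: 114.5, 116.5, 118.5, 120.5, 122.5, 124.5
n = 57, Σfm = 6876.5, mean = 120.6404
Σfm² = 830142.25
Σf(m − x̄)² = Σfm² − (Σfm)²/n = 830142.25 − 6876.5²/57 = 558.8772
Sample variance = 558.8772 / 56 = 9.9799
Standard deviation = √9.9799 = 3.1591

3.159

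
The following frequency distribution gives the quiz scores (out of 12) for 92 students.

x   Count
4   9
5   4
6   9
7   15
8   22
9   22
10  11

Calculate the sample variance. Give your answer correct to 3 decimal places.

Values: 4, 5, 6, 7, 8, 9, 10
n = 92, Σfx = 699, mean = 7.5978
Σfx² = 5593
Σf(x − x̄)² = Σfx² − (Σfx)²/n = 5593 − 699²/92 = 282.1196
Sample variance = 282.1196 / 91 = 3.1002

3.100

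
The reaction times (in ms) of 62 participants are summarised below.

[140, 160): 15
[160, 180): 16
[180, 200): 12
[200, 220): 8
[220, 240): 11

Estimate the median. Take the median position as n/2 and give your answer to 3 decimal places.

180.000

Cumulative frequencies: 15, 31, 43, 51, 62
n = 62; position = n/2 = 31.
This falls in the class [160, 180): L = 160, F = 15, f = 16, h = 20.
Median ≈ 160 + ((31 − 15) / 16) × 20 = 180.0000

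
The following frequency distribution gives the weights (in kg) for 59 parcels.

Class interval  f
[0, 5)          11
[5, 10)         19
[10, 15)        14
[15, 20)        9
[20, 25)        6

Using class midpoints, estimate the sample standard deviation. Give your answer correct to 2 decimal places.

6.20

Midpoints: 2.5, 7.5, 12.5, 17.5, 22.5
n = 59, Σfm = 637.5, mean = 10.8051
Σfm² = 9118.75
Σf(m − x̄)² = Σfm² − (Σfm)²/n = 9118.75 − 637.5²/59 = 2230.5085
Sample variance = 2230.5085 / 58 = 38.4570
Standard deviation = √38.4570 = 6.2014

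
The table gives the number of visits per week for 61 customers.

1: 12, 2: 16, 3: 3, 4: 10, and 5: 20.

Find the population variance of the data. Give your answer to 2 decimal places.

2.50

Values: 1, 2, 3, 4, 5
n = 61, Σfx = 193, mean = 3.1639
Σfx² = 763
Σf(x − x̄)² = Σfx² − (Σfx)²/n = 763 − 193²/61 = 152.3607
Population variance = 152.3607 / 61 = 2.4977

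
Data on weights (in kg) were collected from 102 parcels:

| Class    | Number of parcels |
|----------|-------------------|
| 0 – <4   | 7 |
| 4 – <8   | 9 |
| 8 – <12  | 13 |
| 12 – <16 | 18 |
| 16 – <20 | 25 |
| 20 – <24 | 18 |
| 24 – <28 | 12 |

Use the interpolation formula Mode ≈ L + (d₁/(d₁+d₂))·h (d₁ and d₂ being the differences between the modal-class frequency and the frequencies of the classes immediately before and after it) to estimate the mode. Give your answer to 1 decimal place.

Modal class: 16 – <20 (highest frequency 25).
d₁ = 25 − 18 = 7, d₂ = 25 − 18 = 7
Mode ≈ 16 + (7/(7+7)) × 4 = 16 + 2.0000 = 18.0000

18.0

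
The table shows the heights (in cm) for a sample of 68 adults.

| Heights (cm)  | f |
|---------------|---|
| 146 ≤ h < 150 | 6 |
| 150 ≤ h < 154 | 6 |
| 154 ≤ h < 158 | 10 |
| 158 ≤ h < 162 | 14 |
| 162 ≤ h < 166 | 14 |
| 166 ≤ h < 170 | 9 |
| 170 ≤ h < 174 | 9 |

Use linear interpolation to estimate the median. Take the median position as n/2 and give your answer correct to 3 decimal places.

Cumulative frequencies: 6, 12, 22, 36, 50, 59, 68
n = 68; position = n/2 = 34.
This falls in the class 158 ≤ h < 162: L = 158, F = 22, f = 14, h = 4.
Median ≈ 158 + ((34 − 22) / 14) × 4 = 161.4286

161.429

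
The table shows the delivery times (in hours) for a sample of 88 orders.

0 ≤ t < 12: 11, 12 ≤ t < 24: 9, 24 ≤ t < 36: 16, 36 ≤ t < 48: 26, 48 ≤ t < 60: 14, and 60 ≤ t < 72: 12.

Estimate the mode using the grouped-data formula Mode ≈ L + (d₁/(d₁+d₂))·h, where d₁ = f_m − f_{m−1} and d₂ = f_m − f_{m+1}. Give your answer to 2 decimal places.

41.45

Modal class: 36 ≤ t < 48 (highest frequency 26).
d₁ = 26 − 16 = 10, d₂ = 26 − 14 = 12
Mode ≈ 36 + (10/(10+12)) × 12 = 36 + 5.4545 = 41.4545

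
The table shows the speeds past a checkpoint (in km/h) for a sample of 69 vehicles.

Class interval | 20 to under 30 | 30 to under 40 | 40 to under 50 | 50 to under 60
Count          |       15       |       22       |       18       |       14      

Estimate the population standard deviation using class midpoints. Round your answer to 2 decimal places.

10.43

Midpoints: 25, 35, 45, 55
n = 69, Σfm = 2725, mean = 39.4928
Σfm² = 115125
Σf(m − x̄)² = Σfm² − (Σfm)²/n = 115125 − 2725²/69 = 7507.2464
Population variance = 7507.2464 / 69 = 108.8007
Standard deviation = √108.8007 = 10.4308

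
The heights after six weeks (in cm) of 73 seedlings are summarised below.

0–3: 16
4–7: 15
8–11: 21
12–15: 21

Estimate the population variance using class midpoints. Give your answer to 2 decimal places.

19.89

Midpoints: 1.5, 5.5, 9.5, 13.5
n = 73, Σfm = 589.5, mean = 8.0753
Σfm² = 6212.25
Σf(m − x̄)² = Σfm² − (Σfm)²/n = 6212.25 − 589.5²/73 = 1451.8356
Population variance = 1451.8356 / 73 = 19.8882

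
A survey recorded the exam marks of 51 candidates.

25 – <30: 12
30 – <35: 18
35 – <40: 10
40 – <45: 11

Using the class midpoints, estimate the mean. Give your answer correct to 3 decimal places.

Midpoints: 27.5, 32.5, 37.5, 42.5
Σfm = 12×27.5 + 18×32.5 + 10×37.5 + 11×42.5 = 1757.5
n = Σf = 51
Mean = 1757.5 / 51 = 34.4608

34.461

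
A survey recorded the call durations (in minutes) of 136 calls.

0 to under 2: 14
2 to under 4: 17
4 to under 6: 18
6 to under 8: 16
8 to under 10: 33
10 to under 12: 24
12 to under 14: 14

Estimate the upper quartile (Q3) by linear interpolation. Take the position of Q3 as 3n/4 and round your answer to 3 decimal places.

Cumulative frequencies: 14, 31, 49, 65, 98, 122, 136
n = 136; position = 3n/4 = 102.
This falls in the class 10 to under 12: L = 10, F = 98, f = 24, h = 2.
Upper quartile ≈ 10 + ((102 − 98) / 24) × 2 = 10.3333

10.333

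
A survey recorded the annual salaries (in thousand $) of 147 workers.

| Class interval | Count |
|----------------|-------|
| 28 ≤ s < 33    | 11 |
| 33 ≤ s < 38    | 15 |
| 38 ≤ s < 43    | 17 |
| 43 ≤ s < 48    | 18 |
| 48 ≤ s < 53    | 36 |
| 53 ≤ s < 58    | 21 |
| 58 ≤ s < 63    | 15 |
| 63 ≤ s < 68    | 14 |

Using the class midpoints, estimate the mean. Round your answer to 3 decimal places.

48.867

Midpoints: 30.5, 35.5, 40.5, 45.5, 50.5, 55.5, 60.5, 65.5
Σfm = 11×30.5 + 15×35.5 + 17×40.5 + 18×45.5 + 36×50.5 + 21×55.5 + 15×60.5 + 14×65.5 = 7183.5
n = Σf = 147
Mean = 7183.5 / 147 = 48.8673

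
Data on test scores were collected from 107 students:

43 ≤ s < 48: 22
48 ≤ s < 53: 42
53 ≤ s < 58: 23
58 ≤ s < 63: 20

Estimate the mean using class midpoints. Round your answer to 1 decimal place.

52.4

Midpoints: 45.5, 50.5, 55.5, 60.5
Σfm = 22×45.5 + 42×50.5 + 23×55.5 + 20×60.5 = 5608.5
n = Σf = 107
Mean = 5608.5 / 107 = 52.4159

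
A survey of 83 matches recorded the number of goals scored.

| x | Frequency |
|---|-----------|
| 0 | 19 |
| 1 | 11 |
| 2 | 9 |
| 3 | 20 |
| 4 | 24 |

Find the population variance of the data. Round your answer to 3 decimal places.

Values: 0, 1, 2, 3, 4
n = 83, Σfx = 185, mean = 2.2289
Σfx² = 611
Σf(x − x̄)² = Σfx² − (Σfx)²/n = 611 − 185²/83 = 198.6506
Population variance = 198.6506 / 83 = 2.3934

2.393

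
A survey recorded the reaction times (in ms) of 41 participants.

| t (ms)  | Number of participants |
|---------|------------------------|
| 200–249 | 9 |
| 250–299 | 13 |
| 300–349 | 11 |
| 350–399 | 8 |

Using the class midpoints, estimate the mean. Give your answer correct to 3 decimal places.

296.451

Midpoints: 224.5, 274.5, 324.5, 374.5
Σfm = 9×224.5 + 13×274.5 + 11×324.5 + 8×374.5 = 12154.5
n = Σf = 41
Mean = 12154.5 / 41 = 296.4512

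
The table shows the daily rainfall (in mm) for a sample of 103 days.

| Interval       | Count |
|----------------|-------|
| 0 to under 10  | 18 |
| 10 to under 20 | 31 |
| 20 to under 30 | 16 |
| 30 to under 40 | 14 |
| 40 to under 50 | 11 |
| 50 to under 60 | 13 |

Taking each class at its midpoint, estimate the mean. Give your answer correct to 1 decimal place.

Midpoints: 5, 15, 25, 35, 45, 55
Σfm = 18×5 + 31×15 + 16×25 + 14×35 + 11×45 + 13×55 = 2655
n = Σf = 103
Mean = 2655 / 103 = 25.7767

25.8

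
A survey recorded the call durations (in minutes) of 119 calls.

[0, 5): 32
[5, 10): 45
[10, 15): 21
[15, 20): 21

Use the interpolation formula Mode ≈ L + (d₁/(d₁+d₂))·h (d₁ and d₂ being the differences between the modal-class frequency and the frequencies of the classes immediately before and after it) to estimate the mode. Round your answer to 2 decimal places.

Modal class: [5, 10) (highest frequency 45).
d₁ = 45 − 32 = 13, d₂ = 45 − 21 = 24
Mode ≈ 5 + (13/(13+24)) × 5 = 5 + 1.7568 = 6.7568

6.76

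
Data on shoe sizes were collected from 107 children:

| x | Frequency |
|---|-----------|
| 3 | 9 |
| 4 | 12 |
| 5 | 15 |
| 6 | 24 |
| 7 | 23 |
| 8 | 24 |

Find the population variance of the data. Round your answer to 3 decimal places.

Values: 3, 4, 5, 6, 7, 8
n = 107, Σfx = 647, mean = 6.0467
Σfx² = 4175
Σf(x − x̄)² = Σfx² − (Σfx)²/n = 4175 − 647²/107 = 262.7664
Population variance = 262.7664 / 107 = 2.4558

2.456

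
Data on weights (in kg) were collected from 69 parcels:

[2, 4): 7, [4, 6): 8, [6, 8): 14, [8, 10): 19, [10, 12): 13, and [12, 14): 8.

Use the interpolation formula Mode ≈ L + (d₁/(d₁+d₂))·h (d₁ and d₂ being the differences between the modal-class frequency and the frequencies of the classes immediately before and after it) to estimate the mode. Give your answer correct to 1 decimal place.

8.9

Modal class: [8, 10) (highest frequency 19).
d₁ = 19 − 14 = 5, d₂ = 19 − 13 = 6
Mode ≈ 8 + (5/(5+6)) × 2 = 8 + 0.9091 = 8.9091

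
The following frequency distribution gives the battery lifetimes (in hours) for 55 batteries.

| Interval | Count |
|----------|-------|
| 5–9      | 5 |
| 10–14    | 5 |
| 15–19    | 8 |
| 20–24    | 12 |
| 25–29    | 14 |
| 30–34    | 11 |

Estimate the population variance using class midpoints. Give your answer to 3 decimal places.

59.471

Midpoints: 7, 12, 17, 22, 27, 32
n = 55, Σfm = 1225, mean = 22.2727
Σfm² = 30555
Σf(m − x̄)² = Σfm² − (Σfm)²/n = 30555 − 1225²/55 = 3270.9091
Population variance = 3270.9091 / 55 = 59.4711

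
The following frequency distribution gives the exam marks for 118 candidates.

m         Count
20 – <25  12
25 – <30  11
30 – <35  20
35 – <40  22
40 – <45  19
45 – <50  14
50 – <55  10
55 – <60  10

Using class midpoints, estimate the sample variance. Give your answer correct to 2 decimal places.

103.44

Midpoints: 22.5, 27.5, 32.5, 37.5, 42.5, 47.5, 52.5, 57.5
n = 118, Σfm = 4620, mean = 39.1525
Σfm² = 192987.5
Σf(m − x̄)² = Σfm² − (Σfm)²/n = 192987.5 − 4620²/118 = 12102.7542
Sample variance = 12102.7542 / 117 = 103.4423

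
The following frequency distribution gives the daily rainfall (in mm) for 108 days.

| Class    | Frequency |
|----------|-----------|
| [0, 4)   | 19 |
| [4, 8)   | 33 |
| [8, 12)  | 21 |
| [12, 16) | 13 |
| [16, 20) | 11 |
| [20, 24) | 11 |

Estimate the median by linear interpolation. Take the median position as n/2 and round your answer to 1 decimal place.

Cumulative frequencies: 19, 52, 73, 86, 97, 108
n = 108; position = n/2 = 54.
This falls in the class [8, 12): L = 8, F = 52, f = 21, h = 4.
Median ≈ 8 + ((54 − 52) / 21) × 4 = 8.3810

8.4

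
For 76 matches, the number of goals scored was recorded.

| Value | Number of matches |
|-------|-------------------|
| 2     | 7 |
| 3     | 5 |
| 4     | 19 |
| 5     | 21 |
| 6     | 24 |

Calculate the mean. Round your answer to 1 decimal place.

Values: 2, 3, 4, 5, 6
Σfx = 7×2 + 5×3 + 19×4 + 21×5 + 24×6 = 354
n = Σf = 76
Mean = 354 / 76 = 4.6579

4.7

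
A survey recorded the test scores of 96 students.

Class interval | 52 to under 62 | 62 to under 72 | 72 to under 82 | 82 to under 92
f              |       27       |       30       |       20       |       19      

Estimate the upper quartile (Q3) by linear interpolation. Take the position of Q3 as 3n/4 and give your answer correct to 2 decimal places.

Cumulative frequencies: 27, 57, 77, 96
n = 96; position = 3n/4 = 72.
This falls in the class 72 to under 82: L = 72, F = 57, f = 20, h = 10.
Upper quartile ≈ 72 + ((72 − 57) / 20) × 10 = 79.5000

79.50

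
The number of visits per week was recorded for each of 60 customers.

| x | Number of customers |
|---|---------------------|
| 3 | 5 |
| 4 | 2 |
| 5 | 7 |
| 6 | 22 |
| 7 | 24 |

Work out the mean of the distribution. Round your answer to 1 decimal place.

Values: 3, 4, 5, 6, 7
Σfx = 5×3 + 2×4 + 7×5 + 22×6 + 24×7 = 358
n = Σf = 60
Mean = 358 / 60 = 5.9667

6.0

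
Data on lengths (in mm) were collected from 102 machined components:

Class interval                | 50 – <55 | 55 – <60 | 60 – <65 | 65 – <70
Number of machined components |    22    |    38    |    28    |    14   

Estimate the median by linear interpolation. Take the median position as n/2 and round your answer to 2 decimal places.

58.82

Cumulative frequencies: 22, 60, 88, 102
n = 102; position = n/2 = 51.
This falls in the class 55 – <60: L = 55, F = 22, f = 38, h = 5.
Median ≈ 55 + ((51 − 22) / 38) × 5 = 58.8158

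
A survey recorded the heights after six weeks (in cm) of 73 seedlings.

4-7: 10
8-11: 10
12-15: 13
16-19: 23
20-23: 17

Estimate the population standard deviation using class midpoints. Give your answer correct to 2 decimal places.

5.36

Midpoints: 5.5, 9.5, 13.5, 17.5, 21.5
n = 73, Σfm = 1093.5, mean = 14.9795
Σfm² = 18476.25
Σf(m − x̄)² = Σfm² − (Σfm)²/n = 18476.25 − 1093.5²/73 = 2096.2192
Population variance = 2096.2192 / 73 = 28.7153
Standard deviation = √28.7153 = 5.3587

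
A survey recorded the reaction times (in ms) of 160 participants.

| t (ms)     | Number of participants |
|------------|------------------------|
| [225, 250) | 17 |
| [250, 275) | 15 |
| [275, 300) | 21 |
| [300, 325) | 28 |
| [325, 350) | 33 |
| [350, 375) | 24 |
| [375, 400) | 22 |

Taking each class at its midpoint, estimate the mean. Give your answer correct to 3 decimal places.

Midpoints: 237.5, 262.5, 287.5, 312.5, 337.5, 362.5, 387.5
Σfm = 17×237.5 + 15×262.5 + 21×287.5 + 28×312.5 + 33×337.5 + 24×362.5 + 22×387.5 = 51125
n = Σf = 160
Mean = 51125 / 160 = 319.5312

319.531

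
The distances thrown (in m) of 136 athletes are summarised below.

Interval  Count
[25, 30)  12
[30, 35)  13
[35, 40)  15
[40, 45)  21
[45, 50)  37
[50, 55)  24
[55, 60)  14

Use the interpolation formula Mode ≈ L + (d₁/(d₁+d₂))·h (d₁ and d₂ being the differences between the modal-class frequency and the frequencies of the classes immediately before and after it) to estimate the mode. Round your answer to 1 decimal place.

Modal class: [45, 50) (highest frequency 37).
d₁ = 37 − 21 = 16, d₂ = 37 − 24 = 13
Mode ≈ 45 + (16/(16+13)) × 5 = 45 + 2.7586 = 47.7586

47.8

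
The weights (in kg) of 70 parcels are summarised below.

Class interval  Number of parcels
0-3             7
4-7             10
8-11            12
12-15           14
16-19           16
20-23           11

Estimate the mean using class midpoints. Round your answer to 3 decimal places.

Midpoints: 1.5, 5.5, 9.5, 13.5, 17.5, 21.5
Σfm = 7×1.5 + 10×5.5 + 12×9.5 + 14×13.5 + 16×17.5 + 11×21.5 = 885
n = Σf = 70
Mean = 885 / 70 = 12.6429

12.643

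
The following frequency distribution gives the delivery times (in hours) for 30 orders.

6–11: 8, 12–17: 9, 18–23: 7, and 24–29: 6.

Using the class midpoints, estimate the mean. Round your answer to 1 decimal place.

Midpoints: 8.5, 14.5, 20.5, 26.5
Σfm = 8×8.5 + 9×14.5 + 7×20.5 + 6×26.5 = 501
n = Σf = 30
Mean = 501 / 30 = 16.7000

16.7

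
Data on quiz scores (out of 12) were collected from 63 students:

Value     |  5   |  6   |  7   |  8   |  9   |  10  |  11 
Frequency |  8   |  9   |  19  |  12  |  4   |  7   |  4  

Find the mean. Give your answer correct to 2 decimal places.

Values: 5, 6, 7, 8, 9, 10, 11
Σfx = 8×5 + 9×6 + 19×7 + 12×8 + 4×9 + 7×10 + 4×11 = 473
n = Σf = 63
Mean = 473 / 63 = 7.5079

7.51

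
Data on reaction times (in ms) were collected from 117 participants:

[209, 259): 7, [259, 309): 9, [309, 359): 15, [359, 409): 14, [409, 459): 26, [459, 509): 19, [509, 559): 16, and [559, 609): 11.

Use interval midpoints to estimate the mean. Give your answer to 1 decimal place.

Midpoints: 234, 284, 334, 384, 434, 484, 534, 584
Σfm = 7×234 + 9×284 + 15×334 + 14×384 + 26×434 + 19×484 + 16×534 + 11×584 = 50028
n = Σf = 117
Mean = 50028 / 117 = 427.5897

427.6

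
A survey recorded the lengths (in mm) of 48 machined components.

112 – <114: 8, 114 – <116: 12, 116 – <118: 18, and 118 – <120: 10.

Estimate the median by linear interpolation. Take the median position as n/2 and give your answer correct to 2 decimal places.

Cumulative frequencies: 8, 20, 38, 48
n = 48; position = n/2 = 24.
This falls in the class 116 – <118: L = 116, F = 20, f = 18, h = 2.
Median ≈ 116 + ((24 − 20) / 18) × 2 = 116.4444

116.44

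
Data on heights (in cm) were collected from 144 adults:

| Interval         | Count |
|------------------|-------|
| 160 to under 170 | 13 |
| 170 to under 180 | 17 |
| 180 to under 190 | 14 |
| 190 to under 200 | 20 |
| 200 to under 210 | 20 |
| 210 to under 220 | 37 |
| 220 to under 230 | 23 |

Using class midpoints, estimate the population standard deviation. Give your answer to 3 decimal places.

19.255

Midpoints: 165, 175, 185, 195, 205, 215, 225
n = 144, Σfm = 28840, mean = 200.2778
Σfm² = 5829400
Σf(m − x̄)² = Σfm² − (Σfm)²/n = 5829400 − 28840²/144 = 53388.8889
Population variance = 53388.8889 / 144 = 370.7562
Standard deviation = √370.7562 = 19.2550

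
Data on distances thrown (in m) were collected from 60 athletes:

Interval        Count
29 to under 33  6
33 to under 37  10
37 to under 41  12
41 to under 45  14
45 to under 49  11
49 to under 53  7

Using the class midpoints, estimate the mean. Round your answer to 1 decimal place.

Midpoints: 31, 35, 39, 43, 47, 51
Σfm = 6×31 + 10×35 + 12×39 + 14×43 + 11×47 + 7×51 = 2480
n = Σf = 60
Mean = 2480 / 60 = 41.3333

41.3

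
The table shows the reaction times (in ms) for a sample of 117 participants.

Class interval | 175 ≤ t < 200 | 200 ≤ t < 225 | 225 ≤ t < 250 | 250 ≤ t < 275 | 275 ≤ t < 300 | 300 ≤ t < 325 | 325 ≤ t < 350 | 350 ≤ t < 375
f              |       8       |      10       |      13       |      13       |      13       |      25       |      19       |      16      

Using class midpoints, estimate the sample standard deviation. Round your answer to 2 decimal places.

53.29

Midpoints: 187.5, 212.5, 237.5, 262.5, 287.5, 312.5, 337.5, 362.5
n = 117, Σfm = 33887.5, mean = 289.6368
Σfm² = 10144531.25
Σf(m − x̄)² = Σfm² − (Σfm)²/n = 10144531.25 − 33887.5²/117 = 329465.8120
Sample variance = 329465.8120 / 116 = 2840.2225
Standard deviation = √2840.2225 = 53.2937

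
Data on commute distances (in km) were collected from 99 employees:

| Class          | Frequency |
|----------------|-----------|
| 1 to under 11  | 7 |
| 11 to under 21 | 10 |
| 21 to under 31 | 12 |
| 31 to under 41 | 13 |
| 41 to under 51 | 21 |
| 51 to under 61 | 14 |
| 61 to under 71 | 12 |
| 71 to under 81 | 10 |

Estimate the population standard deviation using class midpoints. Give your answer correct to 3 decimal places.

20.292

Midpoints: 6, 16, 26, 36, 46, 56, 66, 76
n = 99, Σfm = 4284, mean = 43.2727
Σfm² = 226144
Σf(m − x̄)² = Σfm² − (Σfm)²/n = 226144 − 4284²/99 = 40763.6364
Population variance = 40763.6364 / 99 = 411.7539
Standard deviation = √411.7539 = 20.2917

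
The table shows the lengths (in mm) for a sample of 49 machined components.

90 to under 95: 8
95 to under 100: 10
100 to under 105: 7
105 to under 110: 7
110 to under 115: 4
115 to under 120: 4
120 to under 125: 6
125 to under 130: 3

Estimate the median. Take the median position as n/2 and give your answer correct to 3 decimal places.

104.643

Cumulative frequencies: 8, 18, 25, 32, 36, 40, 46, 49
n = 49; position = n/2 = 24.5.
This falls in the class 100 to under 105: L = 100, F = 18, f = 7, h = 5.
Median ≈ 100 + ((24.5 − 18) / 7) × 5 = 104.6429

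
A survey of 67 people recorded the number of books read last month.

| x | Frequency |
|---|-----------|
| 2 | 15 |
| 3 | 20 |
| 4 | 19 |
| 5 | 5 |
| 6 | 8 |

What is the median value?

Cumulative frequencies: 15, 35, 54, 59, 67
n = 67, so the median is the value in position (n+1)/2 = 34.
Position 34 falls at value 3.

3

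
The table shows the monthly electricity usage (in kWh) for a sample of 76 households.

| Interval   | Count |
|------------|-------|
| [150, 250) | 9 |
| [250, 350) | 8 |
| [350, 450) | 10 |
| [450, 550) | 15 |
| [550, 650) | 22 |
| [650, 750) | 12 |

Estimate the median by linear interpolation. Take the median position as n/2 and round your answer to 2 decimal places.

Cumulative frequencies: 9, 17, 27, 42, 64, 76
n = 76; position = n/2 = 38.
This falls in the class [450, 550): L = 450, F = 27, f = 15, h = 100.
Median ≈ 450 + ((38 − 27) / 15) × 100 = 523.3333

523.33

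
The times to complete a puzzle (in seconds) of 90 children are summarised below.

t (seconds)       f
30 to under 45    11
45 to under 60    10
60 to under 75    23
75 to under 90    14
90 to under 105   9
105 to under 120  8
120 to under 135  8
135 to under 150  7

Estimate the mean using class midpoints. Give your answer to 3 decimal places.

Midpoints: 37.5, 52.5, 67.5, 82.5, 97.5, 112.5, 127.5, 142.5
Σfm = 11×37.5 + 10×52.5 + 23×67.5 + 14×82.5 + 9×97.5 + 8×112.5 + 8×127.5 + 7×142.5 = 7440
n = Σf = 90
Mean = 7440 / 90 = 82.6667

82.667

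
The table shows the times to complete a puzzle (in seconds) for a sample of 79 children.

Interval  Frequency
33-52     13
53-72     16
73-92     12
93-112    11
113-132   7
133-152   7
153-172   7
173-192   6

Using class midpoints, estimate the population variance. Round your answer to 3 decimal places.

1940.971

Midpoints: 42.5, 62.5, 82.5, 102.5, 122.5, 142.5, 162.5, 182.5
n = 79, Σfm = 7757.5, mean = 98.1962
Σfm² = 915093.75
Σf(m − x̄)² = Σfm² − (Σfm)²/n = 915093.75 − 7757.5²/79 = 153336.7089
Population variance = 153336.7089 / 79 = 1940.9710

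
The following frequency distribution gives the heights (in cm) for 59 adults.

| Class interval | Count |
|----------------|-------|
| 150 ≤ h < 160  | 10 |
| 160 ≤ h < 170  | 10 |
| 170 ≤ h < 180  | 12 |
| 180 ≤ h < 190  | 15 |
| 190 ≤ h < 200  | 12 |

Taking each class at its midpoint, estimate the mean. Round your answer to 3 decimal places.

Midpoints: 155, 165, 175, 185, 195
Σfm = 10×155 + 10×165 + 12×175 + 15×185 + 12×195 = 10415
n = Σf = 59
Mean = 10415 / 59 = 176.5254

176.525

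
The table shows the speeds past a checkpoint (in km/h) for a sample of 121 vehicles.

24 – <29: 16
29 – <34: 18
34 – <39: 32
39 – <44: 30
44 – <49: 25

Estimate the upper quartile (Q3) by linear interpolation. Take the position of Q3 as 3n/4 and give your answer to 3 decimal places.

Cumulative frequencies: 16, 34, 66, 96, 121
n = 121; position = 3n/4 = 90.75.
This falls in the class 39 – <44: L = 39, F = 66, f = 30, h = 5.
Upper quartile ≈ 39 + ((90.75 − 66) / 30) × 5 = 43.1250

43.125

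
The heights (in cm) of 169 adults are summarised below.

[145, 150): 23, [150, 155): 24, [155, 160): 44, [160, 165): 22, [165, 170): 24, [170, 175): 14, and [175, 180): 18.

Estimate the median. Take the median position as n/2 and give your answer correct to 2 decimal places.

Cumulative frequencies: 23, 47, 91, 113, 137, 151, 169
n = 169; position = n/2 = 84.5.
This falls in the class [155, 160): L = 155, F = 47, f = 44, h = 5.
Median ≈ 155 + ((84.5 − 47) / 44) × 5 = 159.2614

159.26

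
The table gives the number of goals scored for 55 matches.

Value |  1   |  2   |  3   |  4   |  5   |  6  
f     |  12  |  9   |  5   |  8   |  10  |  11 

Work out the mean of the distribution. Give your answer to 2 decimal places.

Values: 1, 2, 3, 4, 5, 6
Σfx = 12×1 + 9×2 + 5×3 + 8×4 + 10×5 + 11×6 = 193
n = Σf = 55
Mean = 193 / 55 = 3.5091

3.51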